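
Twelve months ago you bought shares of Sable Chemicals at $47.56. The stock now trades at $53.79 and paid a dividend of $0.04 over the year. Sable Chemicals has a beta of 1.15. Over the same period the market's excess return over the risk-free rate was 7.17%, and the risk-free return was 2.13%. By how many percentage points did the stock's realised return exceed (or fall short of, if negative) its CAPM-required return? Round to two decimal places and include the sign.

Realised HPR = (P1 + D1 − P0) / P0 = (53.79 + 0.04 − 47.56) / 47.56 = 6.27 / 47.56 = 13.1833%
CAPM required = R_f + β·MRP = 2.13% + 1.15 × 7.17% = 10.3755%
α = realised − required = 13.1833% − 10.3755% = +2.81%

+2.81%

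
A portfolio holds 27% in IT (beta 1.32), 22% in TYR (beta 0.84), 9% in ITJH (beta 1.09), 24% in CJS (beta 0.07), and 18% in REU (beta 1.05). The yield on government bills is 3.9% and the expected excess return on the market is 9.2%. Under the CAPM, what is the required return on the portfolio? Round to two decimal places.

11.67%

β_P = Σ w_i β_i = 0.27×1.32 + 0.22×0.84 + 0.09×1.09 + 0.24×0.07 + 0.18×1.05 = 0.8451
E(R_P) = R_f + β_P × MRP = 3.9% + 0.8451 × 9.2% = 11.67%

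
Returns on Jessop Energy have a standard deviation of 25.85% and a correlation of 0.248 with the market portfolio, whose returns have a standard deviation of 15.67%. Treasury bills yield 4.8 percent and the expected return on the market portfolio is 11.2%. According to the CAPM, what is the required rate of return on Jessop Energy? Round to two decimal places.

β = ρ × σ_i / σ_m = 0.248 × 25.85% / 15.67% = 0.4091
MRP = 11.2% − 4.8% = 6.40%
E(R) = 4.8% + 0.4091 × 6.4% = 7.42%

7.42%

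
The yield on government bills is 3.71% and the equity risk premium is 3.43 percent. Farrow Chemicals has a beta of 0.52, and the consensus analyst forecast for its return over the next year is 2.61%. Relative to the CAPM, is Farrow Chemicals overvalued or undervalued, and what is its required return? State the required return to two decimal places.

Overvalued; required return 5.49%

Required return = R_f + β·MRP = 3.71% + 0.52 × 3.43% = 5.49%
Forecast 2.61% < required 5.49% → the stock plots below the SML → overvalued.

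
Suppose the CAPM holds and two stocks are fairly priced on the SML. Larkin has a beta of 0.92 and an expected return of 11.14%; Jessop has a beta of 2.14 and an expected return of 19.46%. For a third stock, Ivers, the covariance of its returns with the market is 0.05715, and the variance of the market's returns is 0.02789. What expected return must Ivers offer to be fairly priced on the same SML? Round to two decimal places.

18.84%

MRP = (19.46% − 11.14%) / (2.14 − 0.92) = 6.8197%
R_f = 11.14% − 0.92 × 6.8197% = 4.8659%
β_Ivers = Cov / Var(R_m) = 0.05715 / 0.02789 = 2.0491
E(R_Ivers) = R_f + β × MRP = 4.8659% + 2.0491 × 6.8197% = 18.84%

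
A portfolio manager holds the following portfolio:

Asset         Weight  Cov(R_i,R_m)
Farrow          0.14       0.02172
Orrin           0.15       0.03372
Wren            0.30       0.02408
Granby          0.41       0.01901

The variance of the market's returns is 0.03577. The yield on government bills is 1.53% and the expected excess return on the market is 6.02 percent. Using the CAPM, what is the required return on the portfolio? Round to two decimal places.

β_Farrow = 0.02172 / 0.03577 = 0.6072
β_Orrin = 0.03372 / 0.03577 = 0.9427
β_Wren = 0.02408 / 0.03577 = 0.6732
β_Granby = 0.01901 / 0.03577 = 0.5315
β_P = Σ w_i β_i = 0.14×0.6072 + 0.15×0.9427 + 0.30×0.6732 + 0.41×0.5315 = 0.6463
E(R_P) = R_f + β_P × MRP = 1.53% + 0.6463 × 6.02% = 5.42%

5.42%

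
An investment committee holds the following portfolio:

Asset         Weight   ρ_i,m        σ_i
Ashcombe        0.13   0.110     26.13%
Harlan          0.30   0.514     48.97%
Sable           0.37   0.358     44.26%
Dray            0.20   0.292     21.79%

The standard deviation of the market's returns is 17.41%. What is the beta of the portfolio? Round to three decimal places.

β_Ashcombe = 0.110 × 26.13% / 17.41% = 0.1651
β_Harlan = 0.514 × 48.97% / 17.41% = 1.4458
β_Sable = 0.358 × 44.26% / 17.41% = 0.9101
β_Dray = 0.292 × 21.79% / 17.41% = 0.3655
β_P = Σ w_i β_i = 0.13×0.1651 + 0.30×1.4458 + 0.37×0.9101 + 0.20×0.3655 = 0.8650

0.865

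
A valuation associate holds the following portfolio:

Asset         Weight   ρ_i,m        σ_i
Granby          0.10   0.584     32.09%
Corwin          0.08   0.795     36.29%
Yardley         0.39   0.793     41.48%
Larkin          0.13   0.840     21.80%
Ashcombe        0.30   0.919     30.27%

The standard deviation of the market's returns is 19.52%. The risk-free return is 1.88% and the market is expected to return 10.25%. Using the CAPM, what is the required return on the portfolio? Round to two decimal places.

β_Granby = 0.584 × 32.09% / 19.52% = 0.9601
β_Corwin = 0.795 × 36.29% / 19.52% = 1.4780
β_Yardley = 0.793 × 41.48% / 19.52% = 1.6851
β_Larkin = 0.840 × 21.80% / 19.52% = 0.9381
β_Ashcombe = 0.919 × 30.27% / 19.52% = 1.4251
β_P = Σ w_i β_i = 0.10×0.9601 + 0.08×1.4780 + 0.39×1.6851 + 0.13×0.9381 + 0.30×1.4251 = 1.4209
MRP = 10.25% − 1.88% = 8.37%
E(R_P) = R_f + β_P × MRP = 1.88% + 1.4209 × 8.37% = 13.77%

13.77%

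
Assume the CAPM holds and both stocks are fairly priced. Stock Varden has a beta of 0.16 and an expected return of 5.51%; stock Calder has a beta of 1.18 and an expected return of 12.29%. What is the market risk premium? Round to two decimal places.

Both satisfy E(R) = R_f + β·MRP, so the slope of the SML is
MRP = (12.29% − 5.51%) / (1.18 − 0.16) = 6.78% / 1.02 = 6.6471%

6.65%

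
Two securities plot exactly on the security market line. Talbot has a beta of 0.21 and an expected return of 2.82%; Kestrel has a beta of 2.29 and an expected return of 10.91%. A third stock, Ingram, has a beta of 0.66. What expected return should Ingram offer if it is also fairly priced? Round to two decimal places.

MRP (SML slope) = (10.91% − 2.82%) / (2.29 − 0.21) = 8.09% / 2.08 = 3.8894%
R_f (intercept) = 2.82% − 0.21 × 3.8894% = 2.0032%
E(R_Ingram) = R_f + β × MRP = 2.0032% + 0.66 × 3.8894% = 4.57%

4.57%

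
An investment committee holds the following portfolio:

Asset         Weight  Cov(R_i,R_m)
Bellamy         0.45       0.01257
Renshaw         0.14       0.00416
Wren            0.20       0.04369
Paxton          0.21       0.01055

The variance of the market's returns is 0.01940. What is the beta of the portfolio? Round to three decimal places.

β_Bellamy = 0.01257 / 0.01940 = 0.6479
β_Renshaw = 0.00416 / 0.01940 = 0.2144
β_Wren = 0.04369 / 0.01940 = 2.2521
β_Paxton = 0.01055 / 0.01940 = 0.5438
β_P = Σ w_i β_i = 0.45×0.6479 + 0.14×0.2144 + 0.20×2.2521 + 0.21×0.5438 = 0.8862

0.886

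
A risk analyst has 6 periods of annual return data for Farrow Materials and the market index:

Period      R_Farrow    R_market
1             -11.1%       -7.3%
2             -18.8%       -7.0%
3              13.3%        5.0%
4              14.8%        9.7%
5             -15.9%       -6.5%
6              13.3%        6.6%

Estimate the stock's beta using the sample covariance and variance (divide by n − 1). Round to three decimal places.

2.000

Mean R_i = (-11.1 − 18.8 + 13.3 + 14.8 − 15.9 + 13.3) / 6 = -0.7333%
Mean R_m = (-7.3 − 7.0 + 5.0 + 9.7 − 6.5 + 6.6) / 6 = 0.0833%
Σ(R_i − R̄_i)(R_m − R̄_m) = 614.1867  ⇒  Cov = 614.1867 / 5 = 122.8373
Σ(R_m − R̄_m)² = 307.1483  ⇒  Var(R_m) = 307.1483 / 5 = 61.4297
β = Cov / Var(R_m) = 122.8373 / 61.4297 = 1.9996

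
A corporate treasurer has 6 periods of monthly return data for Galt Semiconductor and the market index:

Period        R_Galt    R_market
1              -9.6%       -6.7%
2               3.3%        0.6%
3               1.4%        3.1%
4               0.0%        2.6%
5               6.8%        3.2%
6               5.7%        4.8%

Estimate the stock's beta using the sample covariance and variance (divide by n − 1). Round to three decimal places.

1.292

Mean R_i = (-9.6 + 3.3 + 1.4 + 0.0 + 6.8 + 5.7) / 6 = 1.2667%
Mean R_m = (-6.7 + 0.6 + 3.1 + 2.6 + 3.2 + 4.8) / 6 = 1.2667%
Σ(R_i − R̄_i)(R_m − R̄_m) = 110.1333  ⇒  Cov = 110.1333 / 5 = 22.0267
Σ(R_m − R̄_m)² = 85.2733  ⇒  Var(R_m) = 85.2733 / 5 = 17.0547
β = Cov / Var(R_m) = 22.0267 / 17.0547 = 1.2915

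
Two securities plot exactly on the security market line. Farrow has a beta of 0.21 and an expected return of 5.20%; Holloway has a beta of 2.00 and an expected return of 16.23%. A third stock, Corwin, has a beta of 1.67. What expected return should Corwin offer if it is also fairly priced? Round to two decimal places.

MRP (SML slope) = (16.23% − 5.20%) / (2.00 − 0.21) = 11.03% / 1.79 = 6.1620%
R_f (intercept) = 5.20% − 0.21 × 6.1620% = 3.9060%
E(R_Corwin) = R_f + β × MRP = 3.9060% + 1.67 × 6.1620% = 14.20%

14.20%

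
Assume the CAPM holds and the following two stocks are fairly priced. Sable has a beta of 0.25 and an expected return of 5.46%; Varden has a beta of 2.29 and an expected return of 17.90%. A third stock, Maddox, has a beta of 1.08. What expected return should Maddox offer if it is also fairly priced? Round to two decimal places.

10.52%

MRP (SML slope) = (17.90% − 5.46%) / (2.29 − 0.25) = 12.44% / 2.04 = 6.0980%
R_f (intercept) = 5.46% − 0.25 × 6.0980% = 3.9355%
E(R_Maddox) = R_f + β × MRP = 3.9355% + 1.08 × 6.0980% = 10.52%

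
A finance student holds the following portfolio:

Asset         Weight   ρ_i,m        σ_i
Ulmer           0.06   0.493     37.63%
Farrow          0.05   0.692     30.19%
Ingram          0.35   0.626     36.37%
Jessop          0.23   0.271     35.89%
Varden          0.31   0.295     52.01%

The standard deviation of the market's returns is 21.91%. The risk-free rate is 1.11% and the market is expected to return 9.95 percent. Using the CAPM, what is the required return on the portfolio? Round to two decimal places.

β_Ulmer = 0.493 × 37.63% / 21.91% = 0.8467
β_Farrow = 0.692 × 30.19% / 21.91% = 0.9535
β_Ingram = 0.626 × 36.37% / 21.91% = 1.0391
β_Jessop = 0.271 × 35.89% / 21.91% = 0.4439
β_Varden = 0.295 × 52.01% / 21.91% = 0.7003
β_P = Σ w_i β_i = 0.06×0.8467 + 0.05×0.9535 + 0.35×1.0391 + 0.23×0.4439 + 0.31×0.7003 = 0.7814
MRP = 9.95% − 1.11% = 8.84%
E(R_P) = R_f + β_P × MRP = 1.11% + 0.7814 × 8.84% = 8.02%

8.02%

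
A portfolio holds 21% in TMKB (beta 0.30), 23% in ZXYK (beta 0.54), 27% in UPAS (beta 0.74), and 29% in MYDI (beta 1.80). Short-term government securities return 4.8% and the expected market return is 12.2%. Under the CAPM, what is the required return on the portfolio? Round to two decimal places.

β_P = Σ w_i β_i = 0.21×0.30 + 0.23×0.54 + 0.27×0.74 + 0.29×1.80 = 0.9090
MRP = 12.2% − 4.8% = 7.40%
E(R_P) = R_f + β_P × MRP = 4.8% + 0.9090 × 7.4% = 11.53%

11.53%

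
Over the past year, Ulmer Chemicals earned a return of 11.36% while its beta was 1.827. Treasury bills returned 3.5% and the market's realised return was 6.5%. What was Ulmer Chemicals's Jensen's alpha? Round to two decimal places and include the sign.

Market excess return = 6.5% − 3.5% = 3.00%
CAPM benchmark = R_f + β(R_m − R_f) = 3.5% + 1.827 × 3.0% = 8.9810%
α = actual − benchmark = 11.36% − 8.9810% = +2.38%

+2.38%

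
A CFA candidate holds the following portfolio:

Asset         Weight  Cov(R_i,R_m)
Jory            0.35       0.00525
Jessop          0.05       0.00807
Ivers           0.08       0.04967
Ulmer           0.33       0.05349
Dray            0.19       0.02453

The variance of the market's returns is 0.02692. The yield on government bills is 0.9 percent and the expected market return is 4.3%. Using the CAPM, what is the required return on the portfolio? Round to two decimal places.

β_Jory = 0.00525 / 0.02692 = 0.1950
β_Jessop = 0.00807 / 0.02692 = 0.2998
β_Ivers = 0.04967 / 0.02692 = 1.8451
β_Ulmer = 0.05349 / 0.02692 = 1.9870
β_Dray = 0.02453 / 0.02692 = 0.9112
β_P = Σ w_i β_i = 0.35×0.1950 + 0.05×0.2998 + 0.08×1.8451 + 0.33×1.9870 + 0.19×0.9112 = 1.0597
MRP = 4.3% − 0.9% = 3.40%
E(R_P) = R_f + β_P × MRP = 0.9% + 1.0597 × 3.4% = 4.50%

4.50%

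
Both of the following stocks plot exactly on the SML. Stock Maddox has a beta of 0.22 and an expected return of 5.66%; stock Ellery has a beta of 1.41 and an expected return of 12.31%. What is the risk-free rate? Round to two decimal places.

4.43%

Both satisfy E(R) = R_f + β·MRP, so the slope of the SML is
MRP = (12.31% − 5.66%) / (1.41 − 0.22) = 6.65% / 1.19 = 5.5882%
R_f = E(R_Maddox) − β_Maddox·MRP = 5.66% − 0.22 × 5.5882% = 4.4306%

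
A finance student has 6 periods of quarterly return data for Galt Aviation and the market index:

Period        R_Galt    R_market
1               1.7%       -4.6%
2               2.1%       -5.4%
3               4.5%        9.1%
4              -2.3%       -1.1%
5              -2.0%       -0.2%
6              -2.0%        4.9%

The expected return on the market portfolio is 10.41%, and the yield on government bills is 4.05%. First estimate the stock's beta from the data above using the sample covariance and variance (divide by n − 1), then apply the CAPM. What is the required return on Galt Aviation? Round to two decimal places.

Mean R_i = (1.7 + 2.1 + 4.5 − 2.3 − 2.0 − 2.0) / 6 = 0.3333%
Mean R_m = (-4.6 − 5.4 + 9.1 − 1.1 − 0.2 + 4.9) / 6 = 0.4500%
Σ(R_i − R̄_i)(R_m − R̄_m) = 14.0200  ⇒  Cov = 14.0200 / 5 = 2.8040
Σ(R_m − R̄_m)² = 157.1750  ⇒  Var(R_m) = 157.1750 / 5 = 31.4350
β = Cov / Var(R_m) = 2.8040 / 31.4350 = 0.0892
MRP = 10.41% − 4.05% = 6.36%
E(R) = R_f + β × MRP = 4.05% + 0.0892 × 6.36% = 4.62%

4.62%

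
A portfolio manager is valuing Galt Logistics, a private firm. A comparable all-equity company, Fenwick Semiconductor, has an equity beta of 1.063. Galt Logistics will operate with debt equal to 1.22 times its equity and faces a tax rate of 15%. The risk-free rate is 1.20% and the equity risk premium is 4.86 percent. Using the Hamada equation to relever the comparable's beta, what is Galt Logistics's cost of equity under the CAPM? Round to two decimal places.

β_L = β_U × [1 + (1 − t)(D/E)] = 1.063 × [1 + (1 − 0.15) × 1.22]
    = 1.063 × [1 + 0.85 × 1.22] = 1.063 × 2.0370 = 2.1653
E(R) = R_f + β_L × MRP = 1.20% + 2.1653 × 4.86% = 11.72%

11.72%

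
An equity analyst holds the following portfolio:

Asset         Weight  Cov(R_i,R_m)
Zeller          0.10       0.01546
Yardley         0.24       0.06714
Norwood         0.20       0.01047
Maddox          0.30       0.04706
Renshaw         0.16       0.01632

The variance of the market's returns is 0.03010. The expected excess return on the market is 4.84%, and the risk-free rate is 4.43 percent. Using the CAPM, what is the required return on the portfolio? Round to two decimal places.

10.30%

β_Zeller = 0.01546 / 0.03010 = 0.5136
β_Yardley = 0.06714 / 0.03010 = 2.2306
β_Norwood = 0.01047 / 0.03010 = 0.3478
β_Maddox = 0.04706 / 0.03010 = 1.5635
β_Renshaw = 0.01632 / 0.03010 = 0.5422
β_P = Σ w_i β_i = 0.10×0.5136 + 0.24×2.2306 + 0.20×0.3478 + 0.30×1.5635 + 0.16×0.5422 = 1.2121
E(R_P) = R_f + β_P × MRP = 4.43% + 1.2121 × 4.84% = 10.30%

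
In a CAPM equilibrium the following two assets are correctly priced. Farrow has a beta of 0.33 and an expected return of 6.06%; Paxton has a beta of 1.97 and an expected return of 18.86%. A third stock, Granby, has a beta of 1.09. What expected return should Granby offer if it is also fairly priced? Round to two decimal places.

MRP (SML slope) = (18.86% − 6.06%) / (1.97 − 0.33) = 12.80% / 1.64 = 7.8049%
R_f (intercept) = 6.06% − 0.33 × 7.8049% = 3.4844%
E(R_Granby) = R_f + β × MRP = 3.4844% + 1.09 × 7.8049% = 11.99%

11.99%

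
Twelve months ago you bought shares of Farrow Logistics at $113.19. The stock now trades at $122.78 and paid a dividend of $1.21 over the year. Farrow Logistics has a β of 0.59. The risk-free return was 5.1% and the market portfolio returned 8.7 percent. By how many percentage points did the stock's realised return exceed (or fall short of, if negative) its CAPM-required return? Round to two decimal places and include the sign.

Realised HPR = (P1 + D1 − P0) / P0 = (122.78 + 1.21 − 113.19) / 113.19 = 10.80 / 113.19 = 9.5415%
MRP = 8.7% − 5.1% = 3.60%
CAPM required = R_f + β·MRP = 5.1% + 0.59 × 3.6% = 7.2240%
α = realised − required = 9.5415% − 7.2240% = +2.32%

+2.32%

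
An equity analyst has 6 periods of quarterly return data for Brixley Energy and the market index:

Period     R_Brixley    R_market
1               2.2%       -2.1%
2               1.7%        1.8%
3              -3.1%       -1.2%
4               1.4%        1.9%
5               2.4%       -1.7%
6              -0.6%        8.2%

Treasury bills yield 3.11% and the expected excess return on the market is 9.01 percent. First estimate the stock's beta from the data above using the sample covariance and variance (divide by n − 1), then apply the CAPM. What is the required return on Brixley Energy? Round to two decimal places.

2.05%

Mean R_i = (2.2 + 1.7 − 3.1 + 1.4 + 2.4 − 0.6) / 6 = 0.6667%
Mean R_m = (-2.1 + 1.8 − 1.2 + 1.9 − 1.7 + 8.2) / 6 = 1.1500%
Σ(R_i − R̄_i)(R_m − R̄_m) = -8.7800  ⇒  Cov = -8.7800 / 5 = -1.7560
Σ(R_m − R̄_m)² = 74.8950  ⇒  Var(R_m) = 74.8950 / 5 = 14.9790
β = Cov / Var(R_m) = -1.7560 / 14.9790 = -0.1172
E(R) = R_f + β × MRP = 3.11% + -0.1172 × 9.01% = 2.05%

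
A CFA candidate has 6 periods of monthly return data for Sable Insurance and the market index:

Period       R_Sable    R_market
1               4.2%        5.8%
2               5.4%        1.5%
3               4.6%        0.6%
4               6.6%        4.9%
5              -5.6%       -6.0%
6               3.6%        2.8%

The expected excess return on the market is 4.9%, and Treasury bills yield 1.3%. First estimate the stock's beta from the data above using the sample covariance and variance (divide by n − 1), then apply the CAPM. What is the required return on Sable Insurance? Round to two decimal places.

Mean R_i = (4.2 + 5.4 + 4.6 + 6.6 − 5.6 + 3.6) / 6 = 3.1333%
Mean R_m = (5.8 + 1.5 + 0.6 + 4.9 − 6.0 + 2.8) / 6 = 1.6000%
Σ(R_i − R̄_i)(R_m − R̄_m) = 81.1600  ⇒  Cov = 81.1600 / 5 = 16.2320
Σ(R_m − R̄_m)² = 88.7400  ⇒  Var(R_m) = 88.7400 / 5 = 17.7480
β = Cov / Var(R_m) = 16.2320 / 17.7480 = 0.9146
E(R) = R_f + β × MRP = 1.3% + 0.9146 × 4.9% = 5.78%

5.78%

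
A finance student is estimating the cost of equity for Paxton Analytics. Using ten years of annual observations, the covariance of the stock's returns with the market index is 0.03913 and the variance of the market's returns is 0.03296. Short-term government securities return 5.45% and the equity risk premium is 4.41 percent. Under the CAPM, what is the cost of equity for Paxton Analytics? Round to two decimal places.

β = Cov(R_i, R_m) / Var(R_m) = 0.03913 / 0.03296 = 1.1872
E(R) = R_f + β × MRP = 5.45% + 1.1872 × 4.41% = 10.69%

10.69%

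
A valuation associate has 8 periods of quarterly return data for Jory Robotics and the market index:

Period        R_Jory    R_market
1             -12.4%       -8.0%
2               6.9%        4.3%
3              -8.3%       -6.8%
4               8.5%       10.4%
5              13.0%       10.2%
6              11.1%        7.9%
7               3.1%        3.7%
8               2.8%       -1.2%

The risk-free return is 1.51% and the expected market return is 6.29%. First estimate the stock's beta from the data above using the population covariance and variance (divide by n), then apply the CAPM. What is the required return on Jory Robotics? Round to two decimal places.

Mean R_i = (-12.4 + 6.9 − 8.3 + 8.5 + 13.0 + 11.1 + 3.1 + 2.8) / 8 = 3.0875%
Mean R_m = (-8.0 + 4.3 − 6.8 + 10.4 + 10.2 + 7.9 + 3.7 − 1.2) / 8 = 2.5625%
Σ(R_i − R̄_i)(R_m − R̄_m) = 438.8163  ⇒  Cov = 438.8163 / 8 = 54.8520
Σ(R_m − R̄_m)² = 365.9388  ⇒  Var(R_m) = 365.9388 / 8 = 45.7424
β = Cov / Var(R_m) = 54.8520 / 45.7424 = 1.1992
MRP = 6.29% − 1.51% = 4.78%
E(R) = R_f + β × MRP = 1.51% + 1.1992 × 4.78% = 7.24%

7.24%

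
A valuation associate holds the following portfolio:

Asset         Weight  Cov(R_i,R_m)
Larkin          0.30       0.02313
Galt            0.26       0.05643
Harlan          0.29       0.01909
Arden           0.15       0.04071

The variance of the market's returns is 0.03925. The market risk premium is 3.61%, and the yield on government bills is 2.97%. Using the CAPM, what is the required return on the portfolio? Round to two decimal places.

6.03%

β_Larkin = 0.02313 / 0.03925 = 0.5893
β_Galt = 0.05643 / 0.03925 = 1.4377
β_Harlan = 0.01909 / 0.03925 = 0.4864
β_Arden = 0.04071 / 0.03925 = 1.0372
β_P = Σ w_i β_i = 0.30×0.5893 + 0.26×1.4377 + 0.29×0.4864 + 0.15×1.0372 = 0.8472
E(R_P) = R_f + β_P × MRP = 2.97% + 0.8472 × 3.61% = 6.03%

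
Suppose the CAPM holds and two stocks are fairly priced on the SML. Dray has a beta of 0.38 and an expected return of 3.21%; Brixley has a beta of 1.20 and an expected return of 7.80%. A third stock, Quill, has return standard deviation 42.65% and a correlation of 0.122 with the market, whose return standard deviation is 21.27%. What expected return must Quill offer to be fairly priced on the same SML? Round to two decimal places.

2.45%

MRP = (7.80% − 3.21%) / (1.20 − 0.38) = 5.5976%
R_f = 3.21% − 0.38 × 5.5976% = 1.0829%
β_Quill = ρ·σ_i/σ_m = 0.122 × 42.65 / 21.27 = 0.2446
E(R_Quill) = R_f + β × MRP = 1.0829% + 0.2446 × 5.5976% = 2.45%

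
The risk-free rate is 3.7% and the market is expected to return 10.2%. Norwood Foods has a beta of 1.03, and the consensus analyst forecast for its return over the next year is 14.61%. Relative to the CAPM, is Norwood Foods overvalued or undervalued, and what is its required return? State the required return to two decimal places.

MRP = 10.2% − 3.7% = 6.50%
Required return = R_f + β·MRP = 3.7% + 1.03 × 6.5% = 10.40%
Forecast 14.61% > required 10.40% → the stock plots above the SML → undervalued.

Undervalued; required return 10.40%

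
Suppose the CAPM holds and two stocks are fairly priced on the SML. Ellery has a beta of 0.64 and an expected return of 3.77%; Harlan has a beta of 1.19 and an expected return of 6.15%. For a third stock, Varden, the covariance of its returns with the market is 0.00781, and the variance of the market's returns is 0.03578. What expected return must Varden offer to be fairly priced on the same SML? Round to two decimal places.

MRP = (6.15% − 3.77%) / (1.19 − 0.64) = 4.3273%
R_f = 3.77% − 0.64 × 4.3273% = 1.0005%
β_Varden = Cov / Var(R_m) = 0.00781 / 0.03578 = 0.2183
E(R_Varden) = R_f + β × MRP = 1.0005% + 0.2183 × 4.3273% = 1.95%

1.95%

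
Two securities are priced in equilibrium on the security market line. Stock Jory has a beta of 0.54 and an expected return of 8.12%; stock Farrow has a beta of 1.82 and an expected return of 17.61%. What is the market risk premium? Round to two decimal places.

7.41%

Both satisfy E(R) = R_f + β·MRP, so the slope of the SML is
MRP = (17.61% − 8.12%) / (1.82 − 0.54) = 9.49% / 1.28 = 7.4141%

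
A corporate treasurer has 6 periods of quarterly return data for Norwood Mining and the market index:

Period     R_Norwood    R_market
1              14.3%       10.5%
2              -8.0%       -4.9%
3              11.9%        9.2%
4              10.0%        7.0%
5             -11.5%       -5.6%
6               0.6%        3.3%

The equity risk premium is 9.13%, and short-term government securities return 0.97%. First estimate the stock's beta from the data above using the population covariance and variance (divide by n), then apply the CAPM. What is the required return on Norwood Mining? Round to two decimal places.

Mean R_i = (14.3 − 8.0 + 11.9 + 10.0 − 11.5 + 0.6) / 6 = 2.8833%
Mean R_m = (10.5 − 4.9 + 9.2 + 7.0 − 5.6 + 3.3) / 6 = 3.2500%
Σ(R_i − R̄_i)(R_m − R̄_m) = 378.9850  ⇒  Cov = 378.9850 / 6 = 63.1642
Σ(R_m − R̄_m)² = 246.7750  ⇒  Var(R_m) = 246.7750 / 6 = 41.1292
β = Cov / Var(R_m) = 63.1642 / 41.1292 = 1.5358
E(R) = R_f + β × MRP = 0.97% + 1.5358 × 9.13% = 14.99%

14.99%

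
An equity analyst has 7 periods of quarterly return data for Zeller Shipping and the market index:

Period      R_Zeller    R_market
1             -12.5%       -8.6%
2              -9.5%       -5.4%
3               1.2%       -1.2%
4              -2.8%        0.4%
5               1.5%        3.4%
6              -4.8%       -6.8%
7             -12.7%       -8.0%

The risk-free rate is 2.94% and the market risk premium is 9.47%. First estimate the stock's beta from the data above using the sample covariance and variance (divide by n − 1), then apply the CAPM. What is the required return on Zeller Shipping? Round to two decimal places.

13.80%

Mean R_i = (-12.5 − 9.5 + 1.2 − 2.8 + 1.5 − 4.8 − 12.7) / 7 = -5.6571%
Mean R_m = (-8.6 − 5.4 − 1.2 + 0.4 + 3.4 − 6.8 − 8.0) / 7 = -3.7429%
Σ(R_i − R̄_i)(R_m − R̄_m) = 147.3629  ⇒  Cov = 147.3629 / 6 = 24.5605
Σ(R_m − R̄_m)² = 128.4571  ⇒  Var(R_m) = 128.4571 / 6 = 21.4095
β = Cov / Var(R_m) = 24.5605 / 21.4095 = 1.1472
E(R) = R_f + β × MRP = 2.94% + 1.1472 × 9.47% = 13.80%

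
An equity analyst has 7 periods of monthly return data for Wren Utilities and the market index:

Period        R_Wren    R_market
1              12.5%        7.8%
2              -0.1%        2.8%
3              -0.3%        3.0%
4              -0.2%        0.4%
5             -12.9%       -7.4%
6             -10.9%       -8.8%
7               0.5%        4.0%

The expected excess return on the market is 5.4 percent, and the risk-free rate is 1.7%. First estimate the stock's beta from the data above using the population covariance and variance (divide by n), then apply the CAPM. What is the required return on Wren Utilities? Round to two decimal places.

8.70%

Mean R_i = (12.5 − 0.1 − 0.3 − 0.2 − 12.9 − 10.9 + 0.5) / 7 = -1.6286%
Mean R_m = (7.8 + 2.8 + 3.0 + 0.4 − 7.4 − 8.8 + 4.0) / 7 = 0.2571%
Σ(R_i − R̄_i)(R_m − R̄_m) = 292.5514  ⇒  Cov = 292.5514 / 7 = 41.7931
Σ(R_m − R̄_m)² = 225.5771  ⇒  Var(R_m) = 225.5771 / 7 = 32.2253
β = Cov / Var(R_m) = 41.7931 / 32.2253 = 1.2969
E(R) = R_f + β × MRP = 1.7% + 1.2969 × 5.4% = 8.70%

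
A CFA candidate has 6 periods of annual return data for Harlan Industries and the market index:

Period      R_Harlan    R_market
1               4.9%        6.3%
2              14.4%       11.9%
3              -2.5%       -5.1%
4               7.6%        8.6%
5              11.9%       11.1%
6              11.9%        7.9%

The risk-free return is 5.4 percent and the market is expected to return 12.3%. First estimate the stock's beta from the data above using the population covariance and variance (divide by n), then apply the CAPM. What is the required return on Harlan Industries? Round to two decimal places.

11.89%

Mean R_i = (4.9 + 14.4 − 2.5 + 7.6 + 11.9 + 11.9) / 6 = 8.0333%
Mean R_m = (6.3 + 11.9 − 5.1 + 8.6 + 11.1 + 7.9) / 6 = 6.7833%
Σ(R_i − R̄_i)(R_m − R̄_m) = 179.4833  ⇒  Cov = 179.4833 / 6 = 29.9139
Σ(R_m − R̄_m)² = 190.8083  ⇒  Var(R_m) = 190.8083 / 6 = 31.8014
β = Cov / Var(R_m) = 29.9139 / 31.8014 = 0.9406
MRP = 12.3% − 5.4% = 6.90%
E(R) = R_f + β × MRP = 5.4% + 0.9406 × 6.9% = 11.89%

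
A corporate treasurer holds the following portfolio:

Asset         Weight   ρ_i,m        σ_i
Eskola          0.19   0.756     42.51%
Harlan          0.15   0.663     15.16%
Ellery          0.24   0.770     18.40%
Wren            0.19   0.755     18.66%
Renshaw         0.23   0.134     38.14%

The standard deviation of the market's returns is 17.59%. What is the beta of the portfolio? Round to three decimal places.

0.845

β_Eskola = 0.756 × 42.51% / 17.59% = 1.8270
β_Harlan = 0.663 × 15.16% / 17.59% = 0.5714
β_Ellery = 0.770 × 18.40% / 17.59% = 0.8055
β_Wren = 0.755 × 18.66% / 17.59% = 0.8009
β_Renshaw = 0.134 × 38.14% / 17.59% = 0.2905
β_P = Σ w_i β_i = 0.19×1.8270 + 0.15×0.5714 + 0.24×0.8055 + 0.19×0.8009 + 0.23×0.2905 = 0.8451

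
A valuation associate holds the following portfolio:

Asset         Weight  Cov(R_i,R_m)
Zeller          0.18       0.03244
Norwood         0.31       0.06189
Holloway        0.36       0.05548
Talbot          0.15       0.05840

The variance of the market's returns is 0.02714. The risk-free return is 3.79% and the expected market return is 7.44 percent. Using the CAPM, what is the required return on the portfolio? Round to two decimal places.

β_Zeller = 0.03244 / 0.02714 = 1.1953
β_Norwood = 0.06189 / 0.02714 = 2.2804
β_Holloway = 0.05548 / 0.02714 = 2.0442
β_Talbot = 0.05840 / 0.02714 = 2.1518
β_P = Σ w_i β_i = 0.18×1.1953 + 0.31×2.2804 + 0.36×2.0442 + 0.15×2.1518 = 1.9808
MRP = 7.44% − 3.79% = 3.65%
E(R_P) = R_f + β_P × MRP = 3.79% + 1.9808 × 3.65% = 11.02%

11.02%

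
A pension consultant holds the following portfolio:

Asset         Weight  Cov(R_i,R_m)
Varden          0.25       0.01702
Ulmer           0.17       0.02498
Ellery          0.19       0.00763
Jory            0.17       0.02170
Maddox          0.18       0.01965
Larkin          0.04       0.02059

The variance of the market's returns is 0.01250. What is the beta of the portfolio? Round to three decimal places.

1.440

β_Varden = 0.01702 / 0.01250 = 1.3616
β_Ulmer = 0.02498 / 0.01250 = 1.9984
β_Ellery = 0.00763 / 0.01250 = 0.6104
β_Jory = 0.02170 / 0.01250 = 1.7360
β_Maddox = 0.01965 / 0.01250 = 1.5720
β_Larkin = 0.02059 / 0.01250 = 1.6472
β_P = Σ w_i β_i = 0.25×1.3616 + 0.17×1.9984 + 0.19×0.6104 + 0.17×1.7360 + 0.18×1.5720 + 0.04×1.6472 = 1.4401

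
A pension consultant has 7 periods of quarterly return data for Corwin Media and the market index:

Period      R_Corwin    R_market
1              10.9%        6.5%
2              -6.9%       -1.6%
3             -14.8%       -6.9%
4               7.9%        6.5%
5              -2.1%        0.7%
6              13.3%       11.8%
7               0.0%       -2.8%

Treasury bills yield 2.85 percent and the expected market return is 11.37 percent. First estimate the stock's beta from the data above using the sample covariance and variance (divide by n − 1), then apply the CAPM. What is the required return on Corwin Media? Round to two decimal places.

15.42%

Mean R_i = (10.9 − 6.9 − 14.8 + 7.9 − 2.1 + 13.3 + 0.0) / 7 = 1.1857%
Mean R_m = (6.5 − 1.6 − 6.9 + 6.5 + 0.7 + 11.8 − 2.8) / 7 = 2.0286%
Σ(R_i − R̄_i)(R_m − R̄_m) = 373.9929  ⇒  Cov = 373.9929 / 6 = 62.3322
Σ(R_m − R̄_m)² = 253.4343  ⇒  Var(R_m) = 253.4343 / 6 = 42.2391
β = Cov / Var(R_m) = 62.3322 / 42.2391 = 1.4757
MRP = 11.37% − 2.85% = 8.52%
E(R) = R_f + β × MRP = 2.85% + 1.4757 × 8.52% = 15.42%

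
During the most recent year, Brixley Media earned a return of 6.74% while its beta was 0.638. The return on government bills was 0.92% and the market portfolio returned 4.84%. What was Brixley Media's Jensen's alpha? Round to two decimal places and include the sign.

+3.32%

Market excess return = 4.84% − 0.92% = 3.92%
CAPM benchmark = R_f + β(R_m − R_f) = 0.92% + 0.638 × 3.92% = 3.42096%
α = actual − benchmark = 6.74% − 3.42096% = +3.32%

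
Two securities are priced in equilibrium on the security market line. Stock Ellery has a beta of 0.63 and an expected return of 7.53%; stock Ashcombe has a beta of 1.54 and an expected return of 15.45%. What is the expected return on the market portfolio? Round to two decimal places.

10.75%

Both satisfy E(R) = R_f + β·MRP, so the slope of the SML is
MRP = (15.45% − 7.53%) / (1.54 − 0.63) = 7.92% / 0.91 = 8.7033%
R_f = E(R_Ellery) − β_Ellery·MRP = 7.53% − 0.63 × 8.7033% = 2.0469%
E(R_m) = R_f + MRP = 2.0469% + 8.7033% = 10.75%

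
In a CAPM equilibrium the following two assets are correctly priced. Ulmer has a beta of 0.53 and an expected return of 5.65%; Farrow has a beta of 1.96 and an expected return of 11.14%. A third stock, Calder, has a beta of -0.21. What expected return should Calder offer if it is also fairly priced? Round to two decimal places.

2.81%

MRP (SML slope) = (11.14% − 5.65%) / (1.96 − 0.53) = 5.49% / 1.43 = 3.8392%
R_f (intercept) = 5.65% − 0.53 × 3.8392% = 3.6152%
E(R_Calder) = R_f + β × MRP = 3.6152% + -0.21 × 3.8392% = 2.81%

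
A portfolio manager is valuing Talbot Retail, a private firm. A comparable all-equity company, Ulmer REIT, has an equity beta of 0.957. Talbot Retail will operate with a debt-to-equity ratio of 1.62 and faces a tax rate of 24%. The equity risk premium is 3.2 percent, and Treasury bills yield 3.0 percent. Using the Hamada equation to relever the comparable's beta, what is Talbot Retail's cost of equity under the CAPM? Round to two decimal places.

β_L = β_U × [1 + (1 − t)(D/E)] = 0.957 × [1 + (1 − 0.24) × 1.62]
    = 0.957 × [1 + 0.76 × 1.62] = 0.957 × 2.2312 = 2.1353
E(R) = R_f + β_L × MRP = 3.0% + 2.1353 × 3.2% = 9.83%

9.83%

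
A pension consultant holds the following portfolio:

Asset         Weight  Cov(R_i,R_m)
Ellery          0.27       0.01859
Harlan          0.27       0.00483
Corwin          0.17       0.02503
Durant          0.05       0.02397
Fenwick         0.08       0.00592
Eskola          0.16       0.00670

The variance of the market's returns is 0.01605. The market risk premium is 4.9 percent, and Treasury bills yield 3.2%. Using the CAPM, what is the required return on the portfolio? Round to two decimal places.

β_Ellery = 0.01859 / 0.01605 = 1.1583
β_Harlan = 0.00483 / 0.01605 = 0.3009
β_Corwin = 0.02503 / 0.01605 = 1.5595
β_Durant = 0.02397 / 0.01605 = 1.4935
β_Fenwick = 0.00592 / 0.01605 = 0.3688
β_Eskola = 0.00670 / 0.01605 = 0.4174
β_P = Σ w_i β_i = 0.27×1.1583 + 0.27×0.3009 + 0.17×1.5595 + 0.05×1.4935 + 0.08×0.3688 + 0.16×0.4174 = 0.8301
E(R_P) = R_f + β_P × MRP = 3.2% + 0.8301 × 4.9% = 7.27%

7.27%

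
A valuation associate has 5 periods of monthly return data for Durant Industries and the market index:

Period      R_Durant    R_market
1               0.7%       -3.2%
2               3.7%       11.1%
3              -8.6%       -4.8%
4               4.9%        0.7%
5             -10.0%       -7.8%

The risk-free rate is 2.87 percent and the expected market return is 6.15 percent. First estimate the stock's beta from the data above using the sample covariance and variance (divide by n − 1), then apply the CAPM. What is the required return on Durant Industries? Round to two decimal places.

Mean R_i = (0.7 + 3.7 − 8.6 + 4.9 − 10.0) / 5 = -1.8600%
Mean R_m = (-3.2 + 11.1 − 4.8 + 0.7 − 7.8) / 5 = -0.8000%
Σ(R_i − R̄_i)(R_m − R̄_m) = 154.1000  ⇒  Cov = 154.1000 / 4 = 38.5250
Σ(R_m − R̄_m)² = 214.6200  ⇒  Var(R_m) = 214.6200 / 4 = 53.6550
β = Cov / Var(R_m) = 38.5250 / 53.6550 = 0.7180
MRP = 6.15% − 2.87% = 3.28%
E(R) = R_f + β × MRP = 2.87% + 0.7180 × 3.28% = 5.23%

5.23%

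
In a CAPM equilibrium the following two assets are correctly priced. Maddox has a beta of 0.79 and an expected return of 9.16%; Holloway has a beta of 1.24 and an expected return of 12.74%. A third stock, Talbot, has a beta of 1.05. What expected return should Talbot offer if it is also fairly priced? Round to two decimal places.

11.23%

MRP (SML slope) = (12.74% − 9.16%) / (1.24 − 0.79) = 3.58% / 0.45 = 7.9556%
R_f (intercept) = 9.16% − 0.79 × 7.9556% = 2.8751%
E(R_Talbot) = R_f + β × MRP = 2.8751% + 1.05 × 7.9556% = 11.23%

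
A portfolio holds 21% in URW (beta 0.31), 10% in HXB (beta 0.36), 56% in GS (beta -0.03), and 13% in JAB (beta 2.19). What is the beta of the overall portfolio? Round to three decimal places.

0.369

β_P = Σ w_i β_i = 0.21×0.31 + 0.10×0.36 + 0.56×-0.03 + 0.13×2.19 = 0.3690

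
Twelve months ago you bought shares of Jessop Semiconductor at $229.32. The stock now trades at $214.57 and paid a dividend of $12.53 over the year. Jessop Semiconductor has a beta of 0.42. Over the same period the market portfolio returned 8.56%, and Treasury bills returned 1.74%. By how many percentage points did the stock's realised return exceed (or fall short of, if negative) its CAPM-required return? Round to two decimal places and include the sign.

-5.57%

Realised HPR = (P1 + D1 − P0) / P0 = (214.57 + 12.53 − 229.32) / 229.32 = -2.22 / 229.32 = -0.9681%
MRP = 8.56% − 1.74% = 6.82%
CAPM required = R_f + β·MRP = 1.74% + 0.42 × 6.82% = 4.6044%
α = realised − required = -0.9681% − 4.6044% = -5.57%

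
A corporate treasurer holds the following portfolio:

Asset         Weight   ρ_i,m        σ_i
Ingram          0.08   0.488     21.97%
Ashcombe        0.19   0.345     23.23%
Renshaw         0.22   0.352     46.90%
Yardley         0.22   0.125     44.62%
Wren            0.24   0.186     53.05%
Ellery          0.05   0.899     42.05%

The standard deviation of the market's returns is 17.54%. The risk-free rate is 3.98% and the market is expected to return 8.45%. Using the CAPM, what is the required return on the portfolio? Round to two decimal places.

β_Ingram = 0.488 × 21.97% / 17.54% = 0.6113
β_Ashcombe = 0.345 × 23.23% / 17.54% = 0.4569
β_Renshaw = 0.352 × 46.90% / 17.54% = 0.9412
β_Yardley = 0.125 × 44.62% / 17.54% = 0.3180
β_Wren = 0.186 × 53.05% / 17.54% = 0.5626
β_Ellery = 0.899 × 42.05% / 17.54% = 2.1552
β_P = Σ w_i β_i = 0.08×0.6113 + 0.19×0.4569 + 0.22×0.9412 + 0.22×0.3180 + 0.24×0.5626 + 0.05×2.1552 = 0.6555
MRP = 8.45% − 3.98% = 4.47%
E(R_P) = R_f + β_P × MRP = 3.98% + 0.6555 × 4.47% = 6.91%

6.91%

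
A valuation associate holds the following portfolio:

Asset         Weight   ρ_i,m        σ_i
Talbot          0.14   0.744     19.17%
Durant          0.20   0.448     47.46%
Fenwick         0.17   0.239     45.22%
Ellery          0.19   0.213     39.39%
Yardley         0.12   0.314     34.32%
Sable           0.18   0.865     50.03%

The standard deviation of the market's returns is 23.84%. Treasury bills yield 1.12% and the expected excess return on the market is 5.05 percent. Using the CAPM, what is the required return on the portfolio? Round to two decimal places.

5.09%

β_Talbot = 0.744 × 19.17% / 23.84% = 0.5983
β_Durant = 0.448 × 47.46% / 23.84% = 0.8919
β_Fenwick = 0.239 × 45.22% / 23.84% = 0.4533
β_Ellery = 0.213 × 39.39% / 23.84% = 0.3519
β_Yardley = 0.314 × 34.32% / 23.84% = 0.4520
β_Sable = 0.865 × 50.03% / 23.84% = 1.8153
β_P = Σ w_i β_i = 0.14×0.5983 + 0.20×0.8919 + 0.17×0.4533 + 0.19×0.3519 + 0.12×0.4520 + 0.18×1.8153 = 0.7871
E(R_P) = R_f + β_P × MRP = 1.12% + 0.7871 × 5.05% = 5.09%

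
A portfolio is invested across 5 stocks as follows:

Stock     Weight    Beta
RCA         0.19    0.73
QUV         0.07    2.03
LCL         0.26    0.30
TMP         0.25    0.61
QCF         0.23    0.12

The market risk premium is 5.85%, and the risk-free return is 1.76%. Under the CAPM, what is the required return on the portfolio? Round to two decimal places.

β_P = Σ w_i β_i = 0.19×0.73 + 0.07×2.03 + 0.26×0.30 + 0.25×0.61 + 0.23×0.12 = 0.5389
E(R_P) = R_f + β_P × MRP = 1.76% + 0.5389 × 5.85% = 4.91%

4.91%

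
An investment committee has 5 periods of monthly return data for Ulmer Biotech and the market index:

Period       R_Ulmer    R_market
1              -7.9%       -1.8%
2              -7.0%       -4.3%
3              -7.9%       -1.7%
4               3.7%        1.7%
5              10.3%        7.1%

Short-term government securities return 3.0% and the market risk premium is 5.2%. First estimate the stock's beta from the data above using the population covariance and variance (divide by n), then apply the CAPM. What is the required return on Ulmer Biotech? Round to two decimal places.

12.30%

Mean R_i = (-7.9 − 7.0 − 7.9 + 3.7 + 10.3) / 5 = -1.7600%
Mean R_m = (-1.8 − 4.3 − 1.7 + 1.7 + 7.1) / 5 = 0.2000%
Σ(R_i − R̄_i)(R_m − R̄_m) = 138.9300  ⇒  Cov = 138.9300 / 5 = 27.7860
Σ(R_m − R̄_m)² = 77.7200  ⇒  Var(R_m) = 77.7200 / 5 = 15.5440
β = Cov / Var(R_m) = 27.7860 / 15.5440 = 1.7876
E(R) = R_f + β × MRP = 3.0% + 1.7876 × 5.2% = 12.30%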